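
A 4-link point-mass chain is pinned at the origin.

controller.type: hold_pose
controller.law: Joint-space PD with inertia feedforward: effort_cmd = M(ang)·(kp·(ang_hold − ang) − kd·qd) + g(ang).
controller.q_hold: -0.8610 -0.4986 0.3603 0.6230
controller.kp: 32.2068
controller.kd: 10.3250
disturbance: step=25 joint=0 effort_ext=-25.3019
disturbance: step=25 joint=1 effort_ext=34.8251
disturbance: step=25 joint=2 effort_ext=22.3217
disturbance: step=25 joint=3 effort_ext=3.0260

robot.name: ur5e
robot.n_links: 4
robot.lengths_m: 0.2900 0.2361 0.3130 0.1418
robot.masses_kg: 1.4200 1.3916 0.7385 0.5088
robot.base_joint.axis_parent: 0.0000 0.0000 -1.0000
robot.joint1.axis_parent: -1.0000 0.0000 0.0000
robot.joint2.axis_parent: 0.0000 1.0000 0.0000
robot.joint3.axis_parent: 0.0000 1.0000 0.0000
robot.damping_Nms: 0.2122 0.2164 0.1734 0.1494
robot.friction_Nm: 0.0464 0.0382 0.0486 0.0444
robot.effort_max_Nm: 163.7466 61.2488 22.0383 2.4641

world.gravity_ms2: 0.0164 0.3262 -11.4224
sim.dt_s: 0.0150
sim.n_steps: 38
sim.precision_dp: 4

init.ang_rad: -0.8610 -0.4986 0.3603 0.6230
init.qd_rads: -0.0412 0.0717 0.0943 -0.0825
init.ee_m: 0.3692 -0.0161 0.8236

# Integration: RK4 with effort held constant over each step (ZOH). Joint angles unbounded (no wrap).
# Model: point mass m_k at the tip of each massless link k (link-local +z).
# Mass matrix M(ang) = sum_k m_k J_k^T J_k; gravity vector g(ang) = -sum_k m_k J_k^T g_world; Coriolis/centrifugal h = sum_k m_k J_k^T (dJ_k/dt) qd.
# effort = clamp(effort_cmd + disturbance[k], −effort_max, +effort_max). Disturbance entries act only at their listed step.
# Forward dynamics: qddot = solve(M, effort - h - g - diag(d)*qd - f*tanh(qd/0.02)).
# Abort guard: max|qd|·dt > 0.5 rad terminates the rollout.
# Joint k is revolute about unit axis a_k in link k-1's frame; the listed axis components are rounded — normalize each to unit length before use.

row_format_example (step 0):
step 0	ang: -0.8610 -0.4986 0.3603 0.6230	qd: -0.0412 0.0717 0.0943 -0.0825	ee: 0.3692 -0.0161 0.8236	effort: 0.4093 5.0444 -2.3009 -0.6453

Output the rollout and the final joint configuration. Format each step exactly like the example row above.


step 1	ang: -0.8617 -0.4976 0.3613 0.6227	qd: -0.0379 0.0585 0.0656 -0.0279	ee: 0.3690 -0.0152 0.8237	effort: 0.3734 5.0848 -2.2758 -0.6438
step 2	ang: -0.8623 -0.4969 0.3621 0.6229	qd: -0.0272 0.0485 0.0529 -0.0136	ee: 0.3688 -0.0144 0.8238	effort: 0.3415 5.1220 -2.2541 -0.6412
step 3	ang: -0.8627 -0.4962 0.3626 0.6232	qd: -0.0176 0.0398 0.0443 -0.0123	ee: 0.3686 -0.0138 0.8238	effort: 0.3138 5.1560 -2.2350 -0.6384
step 4	ang: -0.8631 -0.4957 0.3630 0.6235	qd: -0.0117 0.0317 0.0357 -0.0132	ee: 0.3685 -0.0134 0.8239	effort: 0.2903 5.1868 -2.2183 -0.6358
step 5	ang: -0.8634 -0.4953 0.3633 0.6238	qd: -0.0084 0.0244 0.0276 -0.0155	ee: 0.3684 -0.0130 0.8239	effort: 0.2708 5.2145 -2.2038 -0.6334
step 6	ang: -0.8636 -0.4950 0.3634 0.6240	qd: -0.0054 0.0183 0.0218 -0.0195	ee: 0.3683 -0.0127 0.8239	effort: 0.2545 5.2392 -2.1917 -0.6314
step 7	ang: -0.8639 -0.4948 0.3635 0.6243	qd: -0.0020 0.0133 0.0181 -0.0239	ee: 0.3682 -0.0125 0.8239	effort: 0.2408 5.2609 -2.1817 -0.6296
step 8	ang: -0.8640 -0.4947 0.3635 0.6244	qd: 0.0014 0.0093 0.0157 -0.0276	ee: 0.3682 -0.0124 0.8240	effort: 0.2292 5.2799 -2.1732 -0.6282
step 9	ang: -0.8642 -0.4946 0.3635 0.6246	qd: 0.0043 0.0061 0.0138 -0.0303	ee: 0.3682 -0.0123 0.8240	effort: 0.2194 5.2963 -2.1660 -0.6270
step 10	ang: -0.8642 -0.4946 0.3635 0.6247	qd: 0.0068 0.0035 0.0123 -0.0323	ee: 0.3681 -0.0123 0.8240	effort: 0.2111 5.3106 -2.1597 -0.6260
step 11	ang: -0.8643 -0.4946 0.3634 0.6248	qd: 0.0087 0.0013 0.0109 -0.0336	ee: 0.3681 -0.0123 0.8240	effort: 0.2041 5.3230 -2.1541 -0.6251
step 12	ang: -0.8643 -0.4946 0.3633 0.6249	qd: 0.0102 -0.0004 0.0097 -0.0346	ee: 0.3681 -0.0123 0.8240	effort: 0.1982 5.3338 -2.1493 -0.6243
step 13	ang: -0.8644 -0.4947 0.3632 0.6250	qd: 0.0112 -0.0018 0.0087 -0.0353	ee: 0.3681 -0.0123 0.8240	effort: 0.1932 5.3432 -2.1449 -0.6236
step 14	ang: -0.8644 -0.4948 0.3631 0.6250	qd: 0.0120 -0.0029 0.0078 -0.0358	ee: 0.3682 -0.0124 0.8240	effort: 0.1889 5.3515 -2.1411 -0.6230
step 15	ang: -0.8644 -0.4949 0.3629 0.6251	qd: 0.0126 -0.0038 0.0071 -0.0361	ee: 0.3682 -0.0125 0.8240	effort: 0.1853 5.3588 -2.1377 -0.6225
step 16	ang: -0.8644 -0.4950 0.3628 0.6251	qd: 0.0130 -0.0045 0.0065 -0.0364	ee: 0.3682 -0.0125 0.8240	effort: 0.1823 5.3652 -2.1346 -0.6220
step 17	ang: -0.8643 -0.4951 0.3627 0.6252	qd: 0.0133 -0.0050 0.0061 -0.0366	ee: 0.3682 -0.0126 0.8239	effort: 0.1798 5.3710 -2.1319 -0.6216
step 18	ang: -0.8643 -0.4952 0.3625 0.6252	qd: 0.0135 -0.0053 0.0058 -0.0368	ee: 0.3682 -0.0127 0.8239	effort: 0.1777 5.3761 -2.1294 -0.6213
step 19	ang: -0.8643 -0.4953 0.3624 0.6253	qd: 0.0136 -0.0056 0.0056 -0.0369	ee: 0.3683 -0.0128 0.8239	effort: 0.1759 5.3806 -2.1272 -0.6209
step 20	ang: -0.8643 -0.4954 0.3622 0.6253	qd: 0.0137 -0.0057 0.0054 -0.0369	ee: 0.3683 -0.0129 0.8239	effort: 0.1744 5.3847 -2.1252 -0.6207
step 21	ang: -0.8642 -0.4956 0.3620 0.6253	qd: 0.0137 -0.0057 0.0054 -0.0370	ee: 0.3683 -0.0130 0.8239	effort: 0.1731 5.3884 -2.1234 -0.6204
step 22	ang: -0.8642 -0.4957 0.3619 0.6254	qd: 0.0137 -0.0057 0.0055 -0.0370	ee: 0.3683 -0.0132 0.8239	effort: 0.1720 5.3918 -2.1218 -0.6202
step 23	ang: -0.8642 -0.4958 0.3617 0.6254	qd: 0.0137 -0.0057 0.0056 -0.0370	ee: 0.3684 -0.0133 0.8239	effort: 0.1711 5.3948 -2.1203 -0.6200
step 24	ang: -0.8641 -0.4959 0.3616 0.6254	qd: 0.0136 -0.0055 0.0057 -0.0370	ee: 0.3684 -0.0134 0.8239	effort: 0.1704 5.3976 -2.1189 -0.6198
step 25	ang: -0.8641 -0.4961 0.3614 0.6255	qd: 0.0136 -0.0054 0.0059 -0.0370	ee: 0.3684 -0.0135 0.8239	effort: -25.1322 40.2253 20.2041 2.4064
step 26	ang: -0.8683 -0.4888 0.3747 0.6147	qd: -0.6040 0.9662 1.7286 -1.3059	ee: 0.3675 -0.0057 0.8244	effort: 4.1626 -0.1727 -5.6826 -1.1240
step 27	ang: -0.8780 -0.4758 0.3967 0.6013	qd: -0.6596 0.7666 1.2382 -0.5527	ee: 0.3654 0.0087 0.8248	effort: 3.6783 0.3608 -5.3434 -1.0968
step 28	ang: -0.8878 -0.4656 0.4127 0.5962	qd: -0.6236 0.6095 0.9192 -0.1599	ee: 0.3633 0.0209 0.8247	effort: 3.2393 0.8499 -5.0331 -1.0607
step 29	ang: -0.8967 -0.4574 0.4247 0.5955	qd: -0.5406 0.4846 0.7080 -0.0058	ee: 0.3614 0.0310 0.8243	effort: 2.8447 1.2932 -4.7490 -1.0195
step 30	ang: -0.9041 -0.4509 0.4341 0.5958	qd: -0.4398 0.3834 0.5618 0.0046	ee: 0.3597 0.0392 0.8238	effort: 2.4923 1.6927 -4.4892 -0.9763
step 31	ang: -0.9101 -0.4458 0.4415 0.5962	qd: -0.3454 0.2976 0.4370 0.0127	ee: 0.3583 0.0456 0.8234	effort: 2.1789 2.0529 -4.2524 -0.9372
step 32	ang: -0.9146 -0.4419 0.4473 0.5962	qd: -0.2622 0.2240 0.3265 0.0276	ee: 0.3572 0.0505 0.8230	effort: 1.9010 2.3783 -4.0373 -0.9022
step 33	ang: -0.9180 -0.4390 0.4515 0.5964	qd: -0.1897 0.1608 0.2293 0.0483	ee: 0.3563 0.0541 0.8227	effort: 1.6548 2.6733 -3.8420 -0.8710
step 34	ang: -0.9203 -0.4370 0.4545 0.5967	qd: -0.1251 0.1070 0.1495 0.0482	ee: 0.3557 0.0567 0.8225	effort: 1.4372 2.9413 -3.6651 -0.8420
step 35	ang: -0.9217 -0.4357 0.4563 0.5970	qd: -0.0708 0.0606 0.0802 0.0491	ee: 0.3553 0.0582 0.8223	effort: 1.2452 3.1851 -3.5049 -0.8161
step 36	ang: -0.9224 -0.4351 0.4572 0.5974	qd: -0.0288 0.0199 0.0181 0.0510	ee: 0.3551 0.0590 0.8223	effort: 1.0771 3.4070 -3.3602 -0.7927
step 37	ang: -0.9224 -0.4350 0.4573 0.5975	qd: 0.0089 -0.0133 -0.0275 0.0411	ee: 0.3551 0.0591 0.8222	effort: 0.9337 3.6049 -3.2358 -0.7722
step 38	ang: -0.9220 -0.4354 0.4568 0.5975	qd: 0.0374 -0.0407 -0.0627 0.0263	ee: 0.3552 0.0586 0.8223
final ang (rad): -0.9220 -0.4354 0.4568 0.5975


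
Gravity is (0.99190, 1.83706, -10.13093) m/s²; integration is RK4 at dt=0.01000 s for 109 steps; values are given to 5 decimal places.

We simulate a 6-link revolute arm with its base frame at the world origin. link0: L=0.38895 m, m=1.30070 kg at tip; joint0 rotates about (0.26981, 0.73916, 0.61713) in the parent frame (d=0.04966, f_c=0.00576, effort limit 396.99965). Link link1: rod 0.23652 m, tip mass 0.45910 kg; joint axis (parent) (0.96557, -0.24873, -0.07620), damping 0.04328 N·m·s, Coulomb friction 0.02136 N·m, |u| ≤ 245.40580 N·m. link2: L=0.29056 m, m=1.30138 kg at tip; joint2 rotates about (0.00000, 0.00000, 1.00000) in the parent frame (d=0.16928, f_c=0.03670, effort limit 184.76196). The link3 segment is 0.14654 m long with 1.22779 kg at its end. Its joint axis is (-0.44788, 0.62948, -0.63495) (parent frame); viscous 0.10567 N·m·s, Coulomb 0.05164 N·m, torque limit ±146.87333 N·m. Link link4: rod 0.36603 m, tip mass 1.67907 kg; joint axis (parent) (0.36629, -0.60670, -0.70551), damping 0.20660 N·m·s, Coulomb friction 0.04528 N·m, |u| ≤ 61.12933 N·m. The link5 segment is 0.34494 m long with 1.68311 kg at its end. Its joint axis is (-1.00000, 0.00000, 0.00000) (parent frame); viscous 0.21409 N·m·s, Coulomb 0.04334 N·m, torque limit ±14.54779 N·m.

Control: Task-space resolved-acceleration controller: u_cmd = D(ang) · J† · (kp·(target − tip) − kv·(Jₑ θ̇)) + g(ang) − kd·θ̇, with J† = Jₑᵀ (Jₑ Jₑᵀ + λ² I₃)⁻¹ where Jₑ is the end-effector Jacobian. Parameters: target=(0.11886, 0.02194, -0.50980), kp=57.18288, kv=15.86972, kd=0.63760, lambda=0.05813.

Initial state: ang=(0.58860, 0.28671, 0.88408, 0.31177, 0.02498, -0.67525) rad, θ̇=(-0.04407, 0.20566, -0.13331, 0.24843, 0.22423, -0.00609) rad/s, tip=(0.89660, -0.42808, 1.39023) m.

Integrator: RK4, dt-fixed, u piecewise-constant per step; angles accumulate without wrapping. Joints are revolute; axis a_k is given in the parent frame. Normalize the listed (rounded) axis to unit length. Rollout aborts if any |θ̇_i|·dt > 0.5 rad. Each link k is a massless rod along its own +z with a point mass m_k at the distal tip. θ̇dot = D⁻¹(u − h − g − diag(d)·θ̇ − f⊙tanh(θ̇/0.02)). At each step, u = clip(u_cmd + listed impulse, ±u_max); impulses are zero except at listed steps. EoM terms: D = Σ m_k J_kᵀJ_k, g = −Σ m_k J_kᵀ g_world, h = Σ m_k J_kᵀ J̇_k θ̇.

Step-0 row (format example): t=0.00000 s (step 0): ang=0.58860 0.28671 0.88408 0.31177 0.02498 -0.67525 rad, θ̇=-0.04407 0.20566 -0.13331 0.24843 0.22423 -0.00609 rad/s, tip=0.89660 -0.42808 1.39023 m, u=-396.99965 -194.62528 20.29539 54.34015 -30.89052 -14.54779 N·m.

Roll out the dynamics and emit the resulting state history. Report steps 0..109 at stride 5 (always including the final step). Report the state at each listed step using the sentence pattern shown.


t=0.05000 s (step 5): ang=0.51063 0.22770 0.78252 0.21749 -0.06713 -1.09330 rad, θ̇=-2.16432 -2.23762 -1.77134 -3.38776 -1.91344 -13.10537 rad/s, tip=0.84268 -0.41125 1.32172 m, u=-13.96117 -23.80144 1.14711 1.62071 -0.31187 -14.54779 N·m.
t=0.10000 s (step 10): ang=0.42807 0.10409 0.75224 0.03558 -0.05631 -1.76921 rad, θ̇=-0.94086 -2.44519 -0.43602 -3.95419 2.03441 -13.31571 rad/s, tip=0.70660 -0.34279 1.16394 m, u=142.13255 72.01565 -0.76844 -24.35554 14.11984 -0.55012 N·m.
t=0.15000 s (step 15): ang=0.43505 0.00029 0.71398 -0.15929 0.17675 -2.39339 rad, θ̇=1.46929 -1.71480 -3.70993 -5.10466 6.36322 -11.79160 rad/s, tip=0.55356 -0.25413 0.99459 m, u=215.54006 156.08595 13.71407 -52.72241 22.06364 14.54779 N·m.
t=0.20000 s (step 20): ang=0.59546 -0.04753 0.35676 -0.61218 0.62789 -2.97217 rad, θ̇=3.85727 -0.70936 -8.74888 -19.28970 8.82644 -10.66586 rad/s, tip=0.48427 -0.16028 0.90380 m, u=-323.75112 -75.96845 -50.92432 20.52817 22.18972 14.54779 N·m.
t=0.25000 s (step 25): ang=0.67548 -0.06340 0.15281 -1.43816 1.18824 -3.22433 rad, θ̇=0.23689 0.53397 -4.07768 -16.13732 8.67065 -1.59919 rad/s, tip=0.50163 -0.18801 0.86594 m, u=-85.72068 -53.49491 -14.84511 17.68235 -0.87982 14.54779 N·m.
t=0.30000 s (step 30): ang=0.65806 0.07068 -0.07223 -2.23284 1.61413 -3.16943 rad, θ̇=-0.72137 5.65675 -4.56111 -15.68286 9.81890 4.38583 rad/s, tip=0.47897 -0.25421 0.73896 m, u=-39.19711 11.40719 1.41871 4.57162 -2.05136 12.89629 N·m.
t=0.35000 s (step 35): ang=0.65628 0.59605 0.05311 -2.81924 2.09955 -2.70881 rad, θ̇=1.95551 14.88293 7.97544 -6.98651 4.97073 14.21242 rad/s, tip=0.43880 -0.27723 0.62317 m, u=132.42172 76.18415 -25.39694 39.35455 -7.73701 -3.34475 N·m.
t=0.40000 s (step 40): ang=0.88069 1.36807 0.34985 -3.03197 2.29438 -1.99097 rad, θ̇=6.86008 14.62753 4.20424 -3.43190 5.49534 11.81856 rad/s, tip=0.37361 -0.30494 0.49518 m, u=9.20833 -27.70582 -7.93810 15.72537 -1.09104 4.27947 N·m.
t=0.45000 s (step 45): ang=1.34810 1.97718 0.63007 -3.26701 2.58644 -1.68115 rad, θ̇=11.53337 9.20736 8.56069 -5.83672 4.02000 0.00378 rad/s, tip=0.32851 -0.28293 0.29043 m, u=-99.32633 -33.11560 7.71061 -12.16195 -5.65020 14.45089 N·m.
t=0.50000 s (step 50): ang=1.93850 2.26996 1.03699 -3.64197 2.66796 -1.85136 rad, θ̇=10.95219 2.92790 5.62956 -9.15925 0.19418 -4.79318 rad/s, tip=0.29794 -0.20844 0.07960 m, u=-99.72544 27.57074 19.34882 -8.86359 -1.27519 14.54779 N·m.
t=0.55000 s (step 55): ang=2.40320 2.34045 1.21090 -4.10814 2.63568 -2.04831 rad, θ̇=7.65018 0.36153 1.67195 -9.06413 -1.20015 -2.88779 rad/s, tip=0.27930 -0.15522 -0.07436 m, u=-57.54178 50.23102 20.28462 -2.18512 4.04026 11.04064 N·m.
t=0.60000 s (step 60): ang=2.72270 2.33406 1.24370 -4.51985 2.55891 -2.14992 rad, θ̇=5.30678 -0.47119 -0.13334 -7.27762 -1.78249 -1.32386 rad/s, tip=0.25915 -0.12864 -0.17876 m, u=-30.41744 44.53503 15.42376 0.54664 6.70293 7.28646 N·m.
t=0.65000 s (step 65): ang=2.95104 2.30179 1.21671 -4.83182 2.46422 -2.19123 rad, θ̇=3.94608 -0.76983 -0.81373 -5.20019 -1.94137 -0.40492 rad/s, tip=0.23495 -0.11452 -0.25265 m, u=-17.89375 37.35813 11.41651 0.23798 7.23406 5.25752 N·m.
t=0.70000 s (step 70): ang=3.12630 2.26013 1.17252 -5.04409 2.37107 -2.19588 rad, θ̇=3.11941 -0.87285 -0.87486 -3.33232 -1.73478 0.17150 rad/s, tip=0.20975 -0.10348 -0.30747 m, u=-13.26775 34.95559 9.76250 -1.86989 6.58019 3.99962 N·m.
t=0.75000 s (step 75): ang=3.26670 2.21628 1.13339 -5.17253 2.29475 -2.17779 rad, θ̇=2.51959 -0.86440 -0.66620 -1.87404 -1.29887 0.52148 rad/s, tip=0.18657 -0.09161 -0.35029 m, u=-11.61102 35.99137 9.71123 -4.59028 5.52058 3.00625 N·m.
t=0.80000 s (step 80): ang=3.38000 2.17509 1.10546 -5.24012 2.24156 -2.14673 rad, θ̇=2.02684 -0.77001 -0.45972 -0.89943 -0.84047 0.69514 rad/s, tip=0.16709 -0.07809 -0.38514 m, u=-10.36945 37.67991 10.28860 -6.96475 4.53264 2.04012 N·m.
t=0.85000 s (step 85): ang=3.47076 2.14024 1.08574 -5.26956 2.20884 -2.11059 rad, θ̇=1.61661 -0.61680 -0.34065 -0.32899 -0.49001 0.73344 rad/s, tip=0.15154 -0.06350 -0.41398 m, u=-8.62439 38.10442 10.73660 -8.42086 3.84227 1.08493 N·m.
t=0.90000 s (step 90): ang=3.54300 2.11377 1.07037 -5.27761 2.19049 -2.07476 rad, θ̇=1.28512 -0.44035 -0.27970 -0.02426 -0.26213 0.69115 rad/s, tip=0.13947 -0.04892 -0.43750 m, u=-6.30953 36.85786 10.72085 -8.89916 3.45359 0.19142 N·m.
t=0.95000 s (step 95): ang=3.60044 2.09587 1.05671 -5.27585 2.18125 -2.04197 rad, θ̇=1.02285 -0.27863 -0.26824 0.07509 -0.12063 0.61794 rad/s, tip=0.13028 -0.03527 -0.45613 m, u=-3.74695 34.59829 10.34269 -8.69442 3.21361 -0.59150 N·m.
t=1.00000 s (step 100): ang=3.64631 2.08553 1.04383 -5.27100 2.17733 -2.01316 rad, θ̇=0.82041 -0.13890 -0.24551 0.11319 -0.04398 0.53476 rad/s, tip=0.12347 -0.02323 -0.47037 m, u=-1.14918 31.79224 9.64498 -8.07283 3.14458 -1.23689 N·m.
t=1.05000 s (step 105): ang=3.68326 2.08147 1.03221 -5.26501 2.17621 -1.98847 rad, θ̇=0.66389 -0.02817 -0.22002 0.12320 -0.00608 0.45419 rad/s, tip=0.11854 -0.01318 -0.48094 m, u=1.21110 29.07803 8.86247 -7.32944 3.16488 -1.75220 N·m.
t=1.09000 s (step 109): ang=3.70776 2.08174 1.02378 -5.26013 2.17624 -1.97150 rad, θ̇=0.56402 0.03870 -0.20176 0.11902 0.00610 0.39573 rad/s, tip=0.11571 -0.00658 -0.48729 m.


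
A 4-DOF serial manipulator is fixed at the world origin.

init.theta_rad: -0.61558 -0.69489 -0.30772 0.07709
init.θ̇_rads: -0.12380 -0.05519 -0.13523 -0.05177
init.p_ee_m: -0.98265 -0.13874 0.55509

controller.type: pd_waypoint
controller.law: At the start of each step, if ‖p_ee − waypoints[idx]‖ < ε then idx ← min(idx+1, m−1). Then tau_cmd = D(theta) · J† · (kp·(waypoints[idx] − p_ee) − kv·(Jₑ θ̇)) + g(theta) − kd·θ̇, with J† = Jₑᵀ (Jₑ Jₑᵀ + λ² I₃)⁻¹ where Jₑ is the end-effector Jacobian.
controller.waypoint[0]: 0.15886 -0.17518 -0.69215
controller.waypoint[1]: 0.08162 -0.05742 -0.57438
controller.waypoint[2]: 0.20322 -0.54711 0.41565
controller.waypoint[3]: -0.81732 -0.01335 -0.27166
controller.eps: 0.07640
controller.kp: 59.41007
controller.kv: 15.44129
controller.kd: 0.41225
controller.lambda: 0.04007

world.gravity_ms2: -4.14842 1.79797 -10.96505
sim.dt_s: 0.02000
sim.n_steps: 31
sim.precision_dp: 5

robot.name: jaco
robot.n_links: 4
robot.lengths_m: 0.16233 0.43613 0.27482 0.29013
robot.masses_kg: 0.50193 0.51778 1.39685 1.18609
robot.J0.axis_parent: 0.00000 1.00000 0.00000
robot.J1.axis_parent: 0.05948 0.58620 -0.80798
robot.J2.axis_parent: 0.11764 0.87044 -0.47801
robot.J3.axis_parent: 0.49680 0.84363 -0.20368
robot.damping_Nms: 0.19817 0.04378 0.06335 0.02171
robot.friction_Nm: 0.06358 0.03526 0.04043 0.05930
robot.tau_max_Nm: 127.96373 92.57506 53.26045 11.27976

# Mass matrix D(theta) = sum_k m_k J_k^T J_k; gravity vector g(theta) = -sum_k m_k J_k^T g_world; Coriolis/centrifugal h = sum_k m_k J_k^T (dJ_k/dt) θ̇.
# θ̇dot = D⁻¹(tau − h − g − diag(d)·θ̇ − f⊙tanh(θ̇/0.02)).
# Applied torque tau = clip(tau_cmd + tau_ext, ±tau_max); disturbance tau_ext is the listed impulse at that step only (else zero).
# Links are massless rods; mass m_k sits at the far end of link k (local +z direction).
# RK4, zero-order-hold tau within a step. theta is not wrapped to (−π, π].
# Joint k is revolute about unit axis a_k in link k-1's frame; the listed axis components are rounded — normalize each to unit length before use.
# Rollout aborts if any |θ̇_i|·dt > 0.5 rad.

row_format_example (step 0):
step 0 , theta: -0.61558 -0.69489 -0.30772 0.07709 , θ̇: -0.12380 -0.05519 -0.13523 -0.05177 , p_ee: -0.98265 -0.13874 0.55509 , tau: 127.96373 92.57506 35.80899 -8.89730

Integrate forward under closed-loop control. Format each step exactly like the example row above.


step 1 , theta: -0.61721 -0.59390 -0.39849 0.00138 , θ̇: -0.03537 9.47125 -7.92333 -7.86684 , p_ee: -0.98251 -0.12821 0.54044 , tau: 127.96373 65.01868 19.29750 -4.27551
step 2 , theta: -0.61259 -0.35901 -0.60482 -0.19351 , θ̇: 0.47054 13.13238 -11.33487 -11.98377 , p_ee: -0.96283 -0.09472 0.50635 , tau: 68.04980 -3.70491 -10.43940 -3.97072
step 3 , theta: -0.58575 -0.16518 -0.76496 -0.49578 , θ̇: 2.12216 6.63412 -5.23610 -17.64490 , p_ee: -0.90998 -0.05846 0.46160 , tau: -5.24669 -22.86409 -18.17430 -0.90099
step 4 , theta: -0.54848 -0.03823 -0.88358 -0.80599 , θ̇: 1.61720 6.27863 -6.95298 -13.28335 , p_ee: -0.83282 -0.03768 0.41594 , tau: -36.67074 -30.39115 -16.84449 -0.30280
step 5 , theta: -0.52502 0.08156 -1.02419 -1.04895 , θ̇: 0.73534 5.77965 -7.25519 -11.06816 , p_ee: -0.74789 -0.02916 0.37119 , tau: -43.85207 -28.34326 -11.84892 2.23589
step 6 , theta: -0.52208 0.19684 -1.17190 -1.25289 , θ̇: -0.44197 5.76830 -7.58320 -9.39475 , p_ee: -0.66349 -0.03038 0.32655 , tau: -44.25013 -24.66468 -6.83571 4.37181
step 7 , theta: -0.54490 0.31557 -1.32636 -1.42740 , θ̇: -1.84186 6.09158 -7.88701 -8.10431 , p_ee: -0.58389 -0.03932 0.28328 , tau: -43.57226 -21.58692 -3.07775 5.62530
step 8 , theta: -0.59749 0.44250 -1.48542 -1.57991 , θ̇: -3.39233 6.50046 -7.98922 -7.17102 , p_ee: -0.51231 -0.05495 0.24317 , tau: -44.89299 -20.02166 -1.07378 6.03974
step 9 , theta: -0.68130 0.57407 -1.64269 -1.71723 , θ̇: -4.87927 6.32830 -7.64804 -6.50898 , p_ee: -0.45217 -0.07720 0.20762 , tau: -50.77655 -20.18115 -1.03443 5.89510
step 10 , theta: -0.79331 0.69179 -1.78867 -1.84238 , θ̇: -6.13109 4.87862 -6.83780 -5.82987 , p_ee: -0.40694 -0.10560 0.17643 , tau: -49.49799 -16.57397 -1.90806 5.38593
step 11 , theta: -0.93142 0.78149 -1.91934 -1.95264 , θ̇: -7.53292 3.60256 -6.07522 -5.09329 , p_ee: -0.37809 -0.13669 0.14712 , tau: 60.35070 24.41487 6.16804 4.22094
step 12 , theta: -1.06863 0.84314 -2.04653 -2.00313 , θ̇: -6.27542 2.78869 -6.49744 -0.21854 , p_ee: -0.36277 -0.16540 0.11575 , tau: 127.96373 48.65000 13.17210 1.10422
step 13 , theta: -1.17611 0.92742 -2.17987 -1.96677 , θ̇: -4.53919 6.12520 -6.84636 3.48752 , p_ee: -0.35218 -0.18909 0.07925 , tau: 123.67558 35.58716 10.10433 -1.28477
step 14 , theta: -1.22644 1.01685 -2.31687 -1.83570 , θ̇: -0.65523 3.48016 -7.05256 9.45001 , p_ee: -0.34171 -0.20842 0.03933 , tau: 15.75864 -1.21001 0.24276 -4.85307
step 15 , theta: -1.23502 1.06030 -2.44891 -1.64137 , θ̇: -0.28508 1.02974 -6.13874 9.90772 , p_ee: -0.33476 -0.22616 0.00021 , tau: -127.96373 -41.04300 -3.86003 -5.42942
step 16 , theta: -1.28244 1.04252 -2.53416 -1.50388 , θ̇: -4.33715 -3.30417 -2.27077 4.18943 , p_ee: -0.32829 -0.24239 -0.03650 , tau: -99.08547 -26.40303 -0.67413 -3.37164
step 17 , theta: -1.40525 0.96138 -2.54651 -1.47392 , θ̇: -7.79812 -5.13278 1.12038 -1.02842 , p_ee: -0.31475 -0.25170 -0.07330 , tau: -63.68698 -16.88253 -3.90580 -1.33245
step 18 , theta: -1.57640 0.82943 -2.49551 -1.51610 , θ̇: -9.18188 -8.21375 4.16098 -3.34640 , p_ee: -0.29774 -0.25058 -0.11093 , tau: -47.34627 -13.40677 -10.68556 -0.58830
step 19 , theta: -1.76190 0.63214 -2.38243 -1.60201 , θ̇: -9.28149 -11.44079 7.35075 -5.69091 , p_ee: -0.28199 -0.23872 -0.15086 , tau: -38.98255 -12.83241 -18.55119 0.73724
step 20 , theta: -1.94470 0.38495 -2.20800 -1.74843 , θ̇: -9.16108 -12.59764 9.97949 -9.47968 , p_ee: -0.26945 -0.21782 -0.19603 , tau: -35.67351 -15.70759 -25.98499 3.70911
step 21 , theta: -2.13041 0.14187 -1.99981 -1.97270 , θ̇: -9.63635 -11.02144 10.45969 -13.11458 , p_ee: -0.25930 -0.19194 -0.25061 , tau: -16.30365 -14.85749 -30.69631 7.71181
step 22 , theta: -2.32136 -0.06613 -1.80030 -2.24964 , θ̇: -9.62532 -9.28866 9.03310 -14.58630 , p_ee: -0.24742 -0.16600 -0.31776 , tau: 41.53981 2.42937 -26.21794 11.27976
step 23 , theta: -2.49969 -0.23655 -1.63839 -2.53404 , θ̇: -8.38285 -7.31889 6.60141 -13.75416 , p_ee: -0.22725 -0.14373 -0.39534 , tau: 83.60580 19.27515 -13.84506 11.27976
step 24 , theta: -2.64650 -0.36780 -1.51818 -2.79771 , θ̇: -6.43778 -5.51375 4.94414 -12.49138 , p_ee: -0.19647 -0.12646 -0.47522 , tau: 84.29937 23.29313 -3.83119 11.27976
step 25 , theta: -2.75650 -0.46469 -1.42387 -3.03714 , θ̇: -4.65172 -4.03218 4.17636 -11.36576 , p_ee: -0.15891 -0.11447 -0.55040 , tau: 65.20408 18.67578 0.50758 11.27976
step 26 , theta: -2.83557 -0.53567 -1.34172 -3.25497 , θ̇: -3.31223 -2.99624 3.84779 -10.36453 , p_ee: -0.11914 -0.10771 -0.61762 , tau: 45.33553 12.15360 1.46470 11.27976
step 27 , theta: -2.89194 -0.58981 -1.26512 -3.45258 , θ̇: -2.36206 -2.37891 3.69535 -9.36365 , p_ee: -0.08015 -0.10550 -0.67596 , tau: 29.45930 6.01214 0.70668 11.27976
step 28 , theta: -2.93223 -0.63458 -1.19216 -3.62911 , θ̇: -1.69167 -2.07200 3.52533 -8.26288 , p_ee: -0.04347 -0.10671 -0.72518 , tau: 17.74814 0.94372 -0.73135 11.27976
step 29 , theta: -2.96112 -0.67486 -1.12457 -3.78190 , θ̇: -1.21335 -1.93555 3.18126 -6.99118 , p_ee: -0.00990 -0.11016 -0.76518 , tau: 9.39427 -2.70164 -2.07158 11.27976
step 30 , theta: -2.98189 -0.71274 -1.06635 -3.90716 , θ̇: -0.87530 -1.83555 2.60150 -5.51058 , p_ee: 0.02010 -0.11478 -0.79585 , tau: 3.51174 -4.99914 -2.98750 11.27976
step 31 , theta: -2.99706 -0.74811 -1.02194 -4.00069 , θ̇: -0.64865 -1.68868 1.81066 -3.81842 , p_ee: 0.04612 -0.11971 -0.81705


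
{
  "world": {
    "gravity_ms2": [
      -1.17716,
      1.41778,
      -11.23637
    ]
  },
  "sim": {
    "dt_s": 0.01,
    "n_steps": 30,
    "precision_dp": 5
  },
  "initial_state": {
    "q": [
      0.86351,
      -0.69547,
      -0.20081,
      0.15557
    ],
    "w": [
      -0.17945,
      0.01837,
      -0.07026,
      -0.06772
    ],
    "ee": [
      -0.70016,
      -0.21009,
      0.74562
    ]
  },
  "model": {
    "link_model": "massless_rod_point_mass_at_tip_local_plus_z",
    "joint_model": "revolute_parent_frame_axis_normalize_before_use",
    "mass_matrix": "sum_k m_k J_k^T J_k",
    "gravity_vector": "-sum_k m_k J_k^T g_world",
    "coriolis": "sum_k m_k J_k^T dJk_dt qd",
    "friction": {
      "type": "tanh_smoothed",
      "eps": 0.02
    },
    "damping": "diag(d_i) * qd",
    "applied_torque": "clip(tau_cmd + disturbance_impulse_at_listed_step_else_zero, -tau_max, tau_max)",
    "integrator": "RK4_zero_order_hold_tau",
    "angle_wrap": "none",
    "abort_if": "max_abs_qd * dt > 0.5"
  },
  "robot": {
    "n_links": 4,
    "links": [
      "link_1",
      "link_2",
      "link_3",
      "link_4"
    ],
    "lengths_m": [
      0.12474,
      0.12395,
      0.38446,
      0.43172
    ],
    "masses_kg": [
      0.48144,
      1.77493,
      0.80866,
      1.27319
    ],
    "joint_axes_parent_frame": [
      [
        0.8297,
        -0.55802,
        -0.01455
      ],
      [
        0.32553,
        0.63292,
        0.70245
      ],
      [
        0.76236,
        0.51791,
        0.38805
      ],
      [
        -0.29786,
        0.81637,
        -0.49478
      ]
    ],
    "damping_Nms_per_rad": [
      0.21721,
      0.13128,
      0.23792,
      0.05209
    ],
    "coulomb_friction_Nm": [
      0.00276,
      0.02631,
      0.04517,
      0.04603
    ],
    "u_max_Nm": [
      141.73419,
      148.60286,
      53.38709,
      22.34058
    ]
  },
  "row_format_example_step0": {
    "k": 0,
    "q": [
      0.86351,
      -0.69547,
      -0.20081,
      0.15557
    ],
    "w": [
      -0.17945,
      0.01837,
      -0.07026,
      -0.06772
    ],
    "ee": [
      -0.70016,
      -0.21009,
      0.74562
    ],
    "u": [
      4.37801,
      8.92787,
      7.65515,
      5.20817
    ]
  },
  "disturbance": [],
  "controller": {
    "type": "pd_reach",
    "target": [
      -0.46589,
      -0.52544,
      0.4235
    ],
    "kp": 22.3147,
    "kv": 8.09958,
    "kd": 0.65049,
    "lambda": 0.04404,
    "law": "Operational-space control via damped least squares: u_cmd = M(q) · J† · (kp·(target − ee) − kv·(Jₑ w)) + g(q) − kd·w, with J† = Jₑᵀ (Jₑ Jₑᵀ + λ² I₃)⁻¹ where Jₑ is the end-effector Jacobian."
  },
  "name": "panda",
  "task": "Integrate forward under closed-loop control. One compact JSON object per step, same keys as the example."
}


{"k":1,"q":[0.86386,-0.69551,-0.20356,0.158],"w":[0.24507,-0.02435,-0.47569,0.54509],"ee":[-0.69941,-0.20893,0.74642],"u":[2.9344,8.31077,7.06562,4.65589]}
{"k":2,"q":[0.86798,-0.69598,-0.20976,0.16575],"w":[0.57742,-0.06926,-0.76357,1.00046],"ee":[-0.69857,-0.20865,0.74672],"u":[1.45808,7.65677,6.34166,4.25384]}
{"k":3,"q":[0.87507,-0.69693,-0.21842,0.17748],"w":[0.84013,-0.1192,-0.96675,1.34096],"ee":[-0.69774,-0.20919,0.74651],"u":[-0.04684,6.99117,5.53257,3.95333]}
{"k":4,"q":[0.88452,-0.69838,-0.2288,0.19216],"w":[1.048,-0.16948,-1.10959,1.59125],"ee":[-0.69698,-0.21047,0.74578],"u":[-1.56583,6.32922,4.67706,3.72411]}
{"k":5,"q":[0.89582,-0.70033,-0.24038,0.20899],"w":[1.21108,-0.21735,-1.20735,1.7699],"ee":[-0.69631,-0.21244,0.74455],"u":[-3.07795,5.68117,3.80244,3.54365]}
{"k":6,"q":[0.90856,-0.70274,-0.25276,0.22731],"w":[1.33668,-0.26106,-1.2702,1.89143],"ee":[-0.69576,-0.21502,0.74283],"u":[-4.5598,5.05335,2.92843,3.39507]}
{"k":7,"q":[0.9224,-0.70555,-0.26563,0.24662],"w":[1.43056,-0.29951,-1.30546,1.96769],"ee":[-0.69533,-0.21814,0.74065],"u":[-5.98954,4.44934,2.06947,3.26568]}
{"k":8,"q":[0.93704,-0.70873,-0.27875,0.26652],"w":[1.49757,-0.33202,-1.31885,2.00863],"ee":[-0.69502,-0.22176,0.73805],"u":[-7.34947,3.87092,1.23614,3.14599]}
{"k":9,"q":[0.95224,-0.71219,-0.29191,0.28669],"w":[1.54195,-0.35833,-1.31507,2.02275],"ee":[-0.69483,-0.22581,0.73507],"u":[-8.62726,3.31894,0.436,3.02908]}
{"k":10,"q":[0.96779,-0.71589,-0.30497,0.30689],"w":[1.56745,-0.37852,-1.2981,2.01721],"ee":[-0.69472,-0.23024,0.73174],"u":[-9.81584,2.79373,-0.32572,2.91009]}
{"k":11,"q":[0.98352,-0.71976,-0.31782,0.32697],"w":[1.57737,-0.39292,-1.2713,1.99794],"ee":[-0.69471,-0.235,0.7281],"u":[-10.91265,2.29538,-1.0456,2.78586]}
{"k":12,"q":[0.99928,-0.72375,-0.33035,0.34681],"w":[1.57457,-0.40203,-1.23744,1.96973],"ee":[-0.69476,-0.24005,0.72421],"u":[-11.91854,1.8239,-1.72168,2.65457]}
{"k":13,"q":[1.01496,-0.7278,-0.34253,0.36634],"w":[1.56148,-0.40647,-1.19881,1.93633],"ee":[-0.69485,-0.24533,0.72008],"u":[-12.83673,1.37918,-2.35315,2.51544]}
{"k":14,"q":[1.03047,-0.73187,-0.35431,0.38552],"w":[1.54013,-0.40691,-1.15723,1.90055],"ee":[-0.69498,-0.25083,0.71578],"u":[-13.67195,0.96102,-2.94005,2.36845]}
{"k":15,"q":[1.04573,-0.73594,-0.36566,0.40434],"w":[1.51223,-0.404,-1.11411,1.86445],"ee":[-0.69512,-0.25649,0.71131],"u":[-14.4297,0.56913,-3.4831,2.2141]}
{"k":16,"q":[1.06068,-0.73995,-0.37658,0.4228],"w":[1.47914,-0.39837,-1.07052,1.82946],"ee":[-0.69525,-0.26229,0.70672],"u":[-15.11581,0.20308,-3.98351,2.05326]}
{"k":17,"q":[1.07529,-0.7439,-0.38707,0.44093],"w":[1.442,-0.3906,-1.02723,1.79652],"ee":[-0.69536,-0.2682,0.70203],"u":[-15.73611,-0.13765,-4.44285,1.88697]}
{"k":18,"q":[1.0895,-0.74776,-0.39713,0.45873],"w":[1.40174,-0.38121,-0.9848,1.76618],"ee":[-0.69543,-0.2742,0.69727],"u":[-16.29618,-0.45372,-4.86291,1.71638]}
{"k":19,"q":[1.10331,-0.75152,-0.40677,0.47625],"w":[1.35909,-0.37064,-0.94361,1.73872],"ee":[-0.69546,-0.28026,0.69246],"u":[-16.80128,-0.74586,-5.24564,1.54264]}
{"k":20,"q":[1.11667,-0.75517,-0.416,0.4935],"w":[1.31467,-0.35928,-0.90388,1.71422],"ee":[-0.69542,-0.28635,0.68761],"u":[-17.25629,-1.01491,-5.59306,1.36686]}
{"k":21,"q":[1.12959,-0.75871,-0.42485,0.51053],"w":[1.26895,-0.34745,-0.86575,1.69261],"ee":[-0.69531,-0.29247,0.68275],"u":[-17.66565,-1.26174,-5.90722,1.19006]}
{"k":22,"q":[1.14204,-0.76212,-0.43332,0.52735],"w":[1.22235,-0.3354,-0.82928,1.67373],"ee":[-0.69512,-0.29858,0.67788],"u":[-18.03341,-1.4873,-6.19016,1.01319]}
{"k":23,"q":[1.15403,-0.76541,-0.44144,0.54399],"w":[1.1752,-0.32334,-0.79447,1.65735],"ee":[-0.69485,-0.30468,0.67302],"u":[-18.36322,-1.69256,-6.44386,0.83709]}
{"k":24,"q":[1.16554,-0.76858,-0.44921,0.56048],"w":[1.12776,-0.31142,-0.76129,1.64324],"ee":[-0.69449,-0.31075,0.66819],"u":[-18.65836,-1.87851,-6.67025,0.66247]}
{"k":25,"q":[1.17658,-0.77163,-0.45666,0.57684],"w":[1.08025,-0.29977,-0.72967,1.63111],"ee":[-0.69403,-0.31678,0.66338],"u":[-18.9218,-2.04615,-6.87117,0.48997]}
{"k":26,"q":[1.18714,-0.77457,-0.46381,0.59309],"w":[1.03286,-0.28846,-0.69955,1.62069],"ee":[-0.69347,-0.32276,0.65862],"u":[-19.1562,-2.19645,-7.04838,0.32012]}
{"k":27,"q":[1.19723,-0.7774,-0.47065,0.60923],"w":[0.98575,-0.27754,-0.67083,1.61174],"ee":[-0.69282,-0.32867,0.65391],"u":[-19.36396,-2.33041,-7.20354,0.15336]}
{"k":28,"q":[1.20685,-0.78011,-0.47722,0.6253],"w":[0.93905,-0.26704,-0.64343,1.60398],"ee":[-0.69206,-0.3345,0.64925],"u":[-19.54723,-2.44898,-7.33825,-0.00995]}
{"k":29,"q":[1.21601,-0.78273,-0.48352,0.64129],"w":[0.89285,-0.25696,-0.61727,1.5972],"ee":[-0.69121,-0.34026,0.64464],"u":[-19.70797,-2.55308,-7.45398,-0.1695]}
{"k":30,"q":[1.2247,-0.78524,-0.48956,0.65722],"w":[0.84726,-0.24729,-0.59225,1.59117],"ee":[-0.69025,-0.34592,0.64011]}


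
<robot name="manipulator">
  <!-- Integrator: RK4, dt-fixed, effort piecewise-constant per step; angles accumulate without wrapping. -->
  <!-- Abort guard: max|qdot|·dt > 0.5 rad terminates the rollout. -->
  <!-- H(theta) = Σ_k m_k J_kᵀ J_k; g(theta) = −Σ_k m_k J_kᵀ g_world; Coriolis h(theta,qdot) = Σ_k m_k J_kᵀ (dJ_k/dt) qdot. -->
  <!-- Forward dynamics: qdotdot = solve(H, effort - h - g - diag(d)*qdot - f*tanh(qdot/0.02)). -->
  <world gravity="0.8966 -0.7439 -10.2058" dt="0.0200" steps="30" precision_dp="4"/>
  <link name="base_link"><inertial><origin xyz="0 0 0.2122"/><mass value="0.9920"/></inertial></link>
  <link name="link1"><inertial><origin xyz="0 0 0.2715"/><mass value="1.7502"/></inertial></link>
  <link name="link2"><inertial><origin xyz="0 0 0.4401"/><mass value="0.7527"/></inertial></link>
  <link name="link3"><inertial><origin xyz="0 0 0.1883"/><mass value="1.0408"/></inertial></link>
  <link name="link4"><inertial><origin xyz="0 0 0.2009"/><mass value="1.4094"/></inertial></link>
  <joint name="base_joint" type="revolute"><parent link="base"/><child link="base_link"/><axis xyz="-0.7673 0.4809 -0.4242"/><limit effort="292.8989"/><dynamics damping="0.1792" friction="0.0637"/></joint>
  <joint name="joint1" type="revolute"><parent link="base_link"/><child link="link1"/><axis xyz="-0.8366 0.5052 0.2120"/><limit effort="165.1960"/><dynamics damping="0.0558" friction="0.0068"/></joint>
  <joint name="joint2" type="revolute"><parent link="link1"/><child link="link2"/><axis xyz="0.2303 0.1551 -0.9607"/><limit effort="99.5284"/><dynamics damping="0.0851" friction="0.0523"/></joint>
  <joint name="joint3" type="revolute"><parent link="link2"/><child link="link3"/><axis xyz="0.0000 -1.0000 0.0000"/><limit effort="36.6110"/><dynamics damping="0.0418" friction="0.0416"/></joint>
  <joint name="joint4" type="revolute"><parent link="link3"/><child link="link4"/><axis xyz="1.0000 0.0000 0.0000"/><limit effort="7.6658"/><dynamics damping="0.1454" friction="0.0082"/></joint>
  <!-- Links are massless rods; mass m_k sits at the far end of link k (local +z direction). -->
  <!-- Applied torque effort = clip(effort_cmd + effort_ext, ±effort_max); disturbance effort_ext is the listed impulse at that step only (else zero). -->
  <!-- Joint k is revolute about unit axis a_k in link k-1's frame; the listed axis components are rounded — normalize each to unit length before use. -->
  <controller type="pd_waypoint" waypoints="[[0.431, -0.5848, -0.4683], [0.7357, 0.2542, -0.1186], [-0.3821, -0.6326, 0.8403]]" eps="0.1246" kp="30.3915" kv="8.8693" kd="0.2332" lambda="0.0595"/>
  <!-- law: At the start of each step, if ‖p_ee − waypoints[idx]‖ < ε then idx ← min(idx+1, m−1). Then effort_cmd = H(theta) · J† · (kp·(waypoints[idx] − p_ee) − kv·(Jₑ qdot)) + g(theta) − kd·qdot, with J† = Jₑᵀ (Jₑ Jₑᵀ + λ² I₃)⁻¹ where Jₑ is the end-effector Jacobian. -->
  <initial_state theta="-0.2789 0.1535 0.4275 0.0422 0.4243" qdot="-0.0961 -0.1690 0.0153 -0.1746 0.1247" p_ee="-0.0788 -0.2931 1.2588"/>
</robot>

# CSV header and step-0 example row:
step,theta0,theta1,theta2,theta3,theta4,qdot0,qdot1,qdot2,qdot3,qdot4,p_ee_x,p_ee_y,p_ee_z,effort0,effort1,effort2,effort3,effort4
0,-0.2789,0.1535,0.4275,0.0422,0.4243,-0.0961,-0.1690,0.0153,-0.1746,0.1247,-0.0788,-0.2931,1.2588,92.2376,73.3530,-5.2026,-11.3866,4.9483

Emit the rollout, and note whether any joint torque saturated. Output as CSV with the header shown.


step,theta0,theta1,theta2,theta3,theta4,qdot0,qdot1,qdot2,qdot3,qdot4,p_ee_x,p_ee_y,p_ee_z,effort0,effort1,effort2,effort3,effort4
1,-0.2756,0.1572,0.4374,0.0363,0.5031,0.4730,0.4654,1.0072,-0.4665,7.4865,-0.0770,-0.3007,1.2507,76.7305,60.6504,-4.8303,-9.2655,2.9291
2,-0.2558,0.1621,0.4602,0.0195,0.6922,1.5330,-0.0353,1.3541,-1.3122,11.1430,-0.0690,-0.3083,1.2296,44.2838,33.7606,-2.4499,-7.3108,2.6557
3,-0.2148,0.1511,0.4837,-0.0214,0.9279,2.5883,-1.0929,1.0503,-2.8921,12.2706,-0.0554,-0.3117,1.1970,11.7810,7.1755,0.4521,-5.6307,2.5002
4,-0.1560,0.1189,0.4978,-0.1012,1.1714,3.3227,-2.1804,0.3050,-5.2620,12.0139,-0.0373,-0.3103,1.1552,-12.7230,-12.3682,3.1053,-4.1281,1.7971
5,-0.0873,0.0679,0.4951,-0.2367,1.4009,3.5962,-2.9986,-0.7237,-8.4810,10.8986,-0.0163,-0.3051,1.1070,-29.5735,-25.2877,5.4880,-2.6456,0.6162
6,-0.0195,0.0065,0.4725,-0.4432,1.6004,3.1893,-3.1663,-1.6422,-12.3087,8.9818,0.0052,-0.2976,1.0555,-39.2273,-32.0922,7.3347,-1.2840,-0.6965
7,0.0304,-0.0456,0.4420,-0.7239,1.7538,1.7358,-1.9332,-1.2842,-15.6792,6.3052,0.0241,-0.2897,1.0039,-39.8727,-31.6074,7.5809,-0.5713,-1.7798
8,0.0430,-0.0584,0.4368,-1.0592,1.8470,-0.5509,0.8273,0.9979,-17.6634,2.9271,0.0382,-0.2846,0.9551,-29.5876,-23.2905,5.1176,-0.5255,-2.3355
9,0.0091,-0.0086,0.4902,-1.4227,1.8585,-2.9923,4.4635,4.7000,-18.3862,-2.1577,0.0483,-0.2855,0.9086,-12.1328,-10.5198,0.2101,0.3627,-1.9171
10,-0.0659,0.1082,0.6139,-1.7765,1.7425,-4.3354,6.9126,7.3020,-16.4026,-9.6184,0.0558,-0.2925,0.8569,-2.1118,-2.7194,-4.1436,3.3827,-0.2744
11,-0.1357,0.2171,0.7239,-2.0631,1.5128,-2.4785,3.5852,3.2955,-12.4470,-12.5521,0.0602,-0.2982,0.7931,-12.5265,-10.4070,-2.2046,6.6106,1.0121
12,-0.1734,0.2597,0.7546,-2.2787,1.2588,-1.4101,0.8512,0.0543,-9.3407,-12.8200,0.0652,-0.2947,0.7236,-28.5244,-23.4477,1.7834,8.6124,2.2611
13,-0.2007,0.2633,0.7450,-2.4371,0.9968,-1.3746,-0.3672,-0.7183,-6.6060,-13.4848,0.0715,-0.2817,0.6567,-44.4791,-36.5788,5.2330,9.7293,3.7858
14,-0.2311,0.2473,0.7337,-2.5466,0.7217,-1.6797,-1.1759,-0.2124,-4.4662,-14.0730,0.0781,-0.2619,0.5985,-64.9352,-53.0926,8.8800,10.3527,5.0775
15,-0.2683,0.2132,0.7347,-2.6222,0.4387,-2.0082,-2.2645,0.2993,-3.2300,-14.1590,0.0829,-0.2391,0.5542,-99.9288,-80.8479,14.4103,10.8588,5.9810
16,-0.3131,0.1519,0.7372,-2.6813,0.1567,-2.4196,-3.9479,-0.2856,-2.7545,-13.8644,0.0831,-0.2196,0.5284,-133.3740,-107.8854,20.2318,11.5461,6.7288
17,-0.3666,0.0520,0.7187,-2.7334,-0.1200,-2.8778,-6.1449,-2.1529,-2.4110,-13.4834,0.0745,-0.2121,0.5234,131.3835,100.4040,-11.9318,8.4282,5.5247
18,-0.4049,-0.0679,0.6616,-2.7674,-0.3101,-0.9502,-5.9712,-4.0828,-0.8668,-5.4445,0.0572,-0.2233,0.5312,128.2881,100.0929,-10.7646,6.5474,4.1320
19,-0.4183,-0.1645,0.6095,-2.7775,-0.3767,-0.2917,-3.8959,-1.3781,-0.1829,-1.1254,0.0420,-0.2433,0.5315,92.5021,72.4148,-7.3395,5.5335,3.0173
20,-0.4193,-0.2281,0.6077,-2.7779,-0.3710,0.2329,-2.5305,1.1933,0.1575,1.6887,0.0337,-0.2645,0.5208,77.4149,60.8262,-7.0368,4.4707,1.5240
21,-0.4095,-0.2692,0.6503,-2.7696,-0.3161,0.7715,-1.5676,3.2316,0.7170,3.6997,0.0313,-0.2856,0.5015,77.5994,61.1539,-8.6769,3.1809,0.0074
22,-0.3878,-0.2922,0.7320,-2.7462,-0.2280,1.4110,-0.6732,5.2073,1.6947,4.8962,0.0325,-0.3076,0.4773,91.8638,72.3354,-12.1547,1.2191,-1.3084
23,-0.3510,-0.2963,0.8535,-2.6974,-0.1233,2.2498,0.3779,7.3385,3.2882,5.1469,0.0341,-0.3319,0.4528,80.2982,62.7687,-12.2365,-0.8933,-2.0624
24,-0.2980,-0.2822,1.0093,-2.6129,-0.0298,3.0116,1.1089,8.4482,5.2070,3.7843,0.0320,-0.3606,0.4345,-134.1223,-104.3460,15.8092,4.5070,-1.6010
25,-0.2543,-0.2802,1.1256,-2.5182,0.0187,1.4569,-1.0803,3.0163,4.0543,1.6665,0.0256,-0.3920,0.4245,-132.8490,-101.7755,15.9131,3.6256,-2.0537
26,-0.2452,-0.3124,1.1596,-2.4550,0.0294,-0.4954,-2.2019,0.3143,2.2499,-0.2956,0.0215,-0.4217,0.4115,-94.2083,-70.9615,10.7777,1.7073,-1.8333
27,-0.2711,-0.3614,1.1517,-2.4238,0.0117,-2.0721,-2.7148,-1.0989,0.8975,-1.3990,0.0223,-0.4485,0.3902,-69.6973,-51.3903,7.5867,0.9127,-1.5119
28,-0.3258,-0.4179,1.1209,-2.4152,-0.0220,-3.3831,-2.9847,-2.0426,-0.0068,-1.8957,0.0276,-0.4728,0.3615,-53.8693,-38.5993,5.4881,0.5391,-1.3734
29,-0.4052,-0.4785,1.0735,-2.4212,-0.0620,-4.5438,-3.1154,-2.7964,-0.5625,-2.0266,0.0362,-0.4952,0.3269,-42.0649,-28.8411,3.7972,0.1469,-1.4492
30,-0.5070,-0.5406,1.0112,-2.4358,-0.1022,-5.6317,-3.1359,-3.5824,-0.8842,-1.8749,0.0476,-0.5159,0.2878,,,,,
# any joint saturated: no


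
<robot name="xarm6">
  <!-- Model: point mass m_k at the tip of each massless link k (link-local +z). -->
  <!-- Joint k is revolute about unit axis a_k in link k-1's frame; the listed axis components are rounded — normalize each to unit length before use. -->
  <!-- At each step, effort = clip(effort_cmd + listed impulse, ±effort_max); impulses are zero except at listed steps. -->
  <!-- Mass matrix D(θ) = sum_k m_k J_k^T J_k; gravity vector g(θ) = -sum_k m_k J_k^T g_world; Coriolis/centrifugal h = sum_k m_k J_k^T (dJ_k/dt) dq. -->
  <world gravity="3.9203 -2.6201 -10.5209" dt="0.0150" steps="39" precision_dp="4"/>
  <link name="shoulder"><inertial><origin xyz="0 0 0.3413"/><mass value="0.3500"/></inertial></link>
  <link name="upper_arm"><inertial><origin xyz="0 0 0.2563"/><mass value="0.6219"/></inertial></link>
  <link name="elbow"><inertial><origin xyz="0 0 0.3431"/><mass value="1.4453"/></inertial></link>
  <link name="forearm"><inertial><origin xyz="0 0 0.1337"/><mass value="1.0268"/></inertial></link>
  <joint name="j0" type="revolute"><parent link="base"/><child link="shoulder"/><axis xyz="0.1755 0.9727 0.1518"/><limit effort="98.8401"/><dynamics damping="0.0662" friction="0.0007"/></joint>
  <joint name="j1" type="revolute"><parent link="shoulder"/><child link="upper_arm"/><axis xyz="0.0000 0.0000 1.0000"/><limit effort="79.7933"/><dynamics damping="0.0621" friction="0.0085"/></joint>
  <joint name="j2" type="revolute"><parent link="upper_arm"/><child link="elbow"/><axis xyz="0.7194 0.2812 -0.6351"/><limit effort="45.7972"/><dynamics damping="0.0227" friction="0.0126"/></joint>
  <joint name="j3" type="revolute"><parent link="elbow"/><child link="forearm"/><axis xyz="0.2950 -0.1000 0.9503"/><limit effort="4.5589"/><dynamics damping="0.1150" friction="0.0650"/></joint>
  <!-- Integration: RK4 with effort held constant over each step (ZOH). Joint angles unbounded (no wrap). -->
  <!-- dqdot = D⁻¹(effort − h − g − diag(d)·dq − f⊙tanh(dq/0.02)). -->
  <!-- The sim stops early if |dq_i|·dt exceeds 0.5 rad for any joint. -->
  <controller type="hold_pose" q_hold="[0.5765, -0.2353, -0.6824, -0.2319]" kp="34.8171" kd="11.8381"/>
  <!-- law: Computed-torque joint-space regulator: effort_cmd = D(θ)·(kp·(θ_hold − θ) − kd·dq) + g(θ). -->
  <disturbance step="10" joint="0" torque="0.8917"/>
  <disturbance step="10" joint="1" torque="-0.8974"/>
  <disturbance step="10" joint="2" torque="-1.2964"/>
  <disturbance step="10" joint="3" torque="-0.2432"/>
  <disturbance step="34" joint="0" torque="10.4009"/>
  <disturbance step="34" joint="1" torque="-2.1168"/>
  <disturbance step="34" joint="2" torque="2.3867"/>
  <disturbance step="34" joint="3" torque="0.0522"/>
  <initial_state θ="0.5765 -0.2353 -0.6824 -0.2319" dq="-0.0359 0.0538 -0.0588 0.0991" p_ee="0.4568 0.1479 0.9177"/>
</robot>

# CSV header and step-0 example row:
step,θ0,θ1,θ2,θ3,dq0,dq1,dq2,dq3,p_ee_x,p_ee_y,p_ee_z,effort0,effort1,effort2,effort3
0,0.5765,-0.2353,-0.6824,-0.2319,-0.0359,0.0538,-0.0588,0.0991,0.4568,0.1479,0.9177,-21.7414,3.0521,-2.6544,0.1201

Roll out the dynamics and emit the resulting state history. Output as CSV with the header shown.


step,θ0,θ1,θ2,θ3,dq0,dq1,dq2,dq3,p_ee_x,p_ee_y,p_ee_z,effort0,effort1,effort2,effort3
1,0.5760,-0.2338,-0.6828,-0.2393,-0.0323,-0.0533,-0.1093,1.2463,0.4560,0.1482,0.9180,-21.8735,3.0749,-2.6887,0.1125
2,0.5756,-0.2326,-0.6832,-0.2441,-0.0264,-0.0899,-0.1439,1.8231,0.4553,0.1484,0.9182,-21.8863,3.0743,-2.6876,0.1090
3,0.5753,-0.2312,-0.6838,-0.2475,-0.0202,-0.0928,-0.1695,2.1068,0.4547,0.1485,0.9183,-21.8298,3.0606,-2.6676,0.1074
4,0.5751,-0.2297,-0.6847,-0.2501,-0.0146,-0.0822,-0.1886,2.2441,0.4539,0.1487,0.9185,-21.7439,3.0415,-2.6410,0.1067
5,0.5750,-0.2278,-0.6857,-0.2524,-0.0099,-0.0682,-0.2029,2.3091,0.4532,0.1488,0.9187,-21.6508,3.0213,-2.6143,0.1064
6,0.5749,-0.2257,-0.6869,-0.2545,-0.0060,-0.0552,-0.2135,2.3391,0.4524,0.1490,0.9189,-21.5614,3.0020,-2.5903,0.1062
7,0.5749,-0.2234,-0.6882,-0.2566,-0.0029,-0.0446,-0.2212,2.3523,0.4516,0.1491,0.9191,-21.4803,2.9843,-2.5698,0.1061
8,0.5749,-0.2210,-0.6896,-0.2586,-0.0004,-0.0369,-0.2266,2.3575,0.4508,0.1493,0.9193,-21.4086,2.9686,-2.5531,0.1059
9,0.5750,-0.2184,-0.6910,-0.2605,0.0016,-0.0319,-0.2301,2.3587,0.4499,0.1494,0.9195,-21.3466,2.9548,-2.5397,0.1058
10,0.5750,-0.2159,-0.6926,-0.2624,0.0032,-0.0293,-0.2320,2.3580,0.4491,0.1496,0.9197,-20.4017,2.0453,-3.8259,-0.1375
11,0.5752,-0.2134,-0.6944,-0.2750,0.0117,-0.1180,-0.3362,1.8949,0.4482,0.1502,0.9196,-21.2777,3.0753,-2.2473,0.1387
12,0.5754,-0.2125,-0.6976,-0.2780,0.0103,-0.1267,-0.3181,2.1320,0.4473,0.1509,0.9194,-21.2912,3.0703,-2.2895,0.1341
13,0.5756,-0.2115,-0.7005,-0.2805,0.0097,-0.1218,-0.3011,2.2463,0.4465,0.1516,0.9194,-21.2732,3.0591,-2.3180,0.1307
14,0.5758,-0.2103,-0.7030,-0.2827,0.0094,-0.1121,-0.2854,2.3007,0.4457,0.1521,0.9193,-21.2434,3.0456,-2.3394,0.1280
15,0.5760,-0.2089,-0.7052,-0.2847,0.0093,-0.1019,-0.2711,2.3260,0.4450,0.1526,0.9193,-21.2113,3.0317,-2.3573,0.1258
16,0.5761,-0.2073,-0.7073,-0.2867,0.0091,-0.0928,-0.2579,2.3371,0.4442,0.1529,0.9193,-21.1815,3.0183,-2.3732,0.1239
17,0.5763,-0.2057,-0.7092,-0.2886,0.0090,-0.0855,-0.2460,2.3414,0.4435,0.1532,0.9193,-21.1554,3.0058,-2.3878,0.1223
18,0.5765,-0.2039,-0.7108,-0.2904,0.0088,-0.0800,-0.2351,2.3425,0.4429,0.1535,0.9194,-21.1336,2.9944,-2.4017,0.1208
19,0.5767,-0.2021,-0.7124,-0.2923,0.0086,-0.0763,-0.2253,2.3420,0.4422,0.1537,0.9194,-21.1159,2.9839,-2.4149,0.1196
20,0.5768,-0.2003,-0.7138,-0.2942,0.0084,-0.0740,-0.2164,2.3410,0.4416,0.1538,0.9195,-21.1019,2.9745,-2.4275,0.1185
21,0.5770,-0.1984,-0.7150,-0.2960,0.0082,-0.0730,-0.2083,2.3399,0.4410,0.1539,0.9196,-21.0912,2.9659,-2.4394,0.1176
22,0.5771,-0.1965,-0.7162,-0.2979,0.0080,-0.0730,-0.2011,2.3391,0.4405,0.1540,0.9197,-21.0833,2.9582,-2.4508,0.1168
23,0.5773,-0.1947,-0.7172,-0.2997,0.0078,-0.0739,-0.1947,2.3386,0.4399,0.1541,0.9198,-21.0776,2.9511,-2.4614,0.1161
24,0.5774,-0.1928,-0.7182,-0.3015,0.0077,-0.0753,-0.1890,2.3386,0.4394,0.1542,0.9198,-21.0737,2.9447,-2.4714,0.1155
25,0.5776,-0.1910,-0.7191,-0.3033,0.0076,-0.0773,-0.1841,2.3391,0.4389,0.1542,0.9199,-21.0712,2.9388,-2.4806,0.1150
26,0.5777,-0.1893,-0.7199,-0.3052,0.0076,-0.0796,-0.1798,2.3399,0.4385,0.1542,0.9200,-21.0698,2.9335,-2.4891,0.1147
27,0.5779,-0.1875,-0.7207,-0.3070,0.0075,-0.0822,-0.1760,2.3407,0.4380,0.1542,0.9201,-21.0693,2.9285,-2.4969,0.1143
28,0.5780,-0.1858,-0.7214,-0.3088,0.0075,-0.0851,-0.1726,2.3414,0.4376,0.1542,0.9202,-21.0696,2.9240,-2.5042,0.1141
29,0.5781,-0.1842,-0.7220,-0.3106,0.0075,-0.0881,-0.1697,2.3419,0.4372,0.1542,0.9203,-21.0705,2.9199,-2.5110,0.1139
30,0.5783,-0.1826,-0.7226,-0.3123,0.0075,-0.0914,-0.1670,2.3423,0.4369,0.1542,0.9203,-21.0719,2.9161,-2.5174,0.1138
31,0.5784,-0.1810,-0.7232,-0.3141,0.0075,-0.0947,-0.1645,2.3424,0.4365,0.1542,0.9204,-21.0738,2.9127,-2.5233,0.1138
32,0.5786,-0.1795,-0.7238,-0.3159,0.0074,-0.0982,-0.1622,2.3423,0.4362,0.1542,0.9205,-21.0761,2.9096,-2.5290,0.1138
33,0.5787,-0.1781,-0.7243,-0.3176,0.0074,-0.1017,-0.1601,2.3422,0.4359,0.1542,0.9205,-21.0789,2.9068,-2.5343,0.1138
34,0.5788,-0.1767,-0.7248,-0.3194,0.0073,-0.1053,-0.1581,2.3419,0.4356,0.1541,0.9206,-10.6810,0.7875,-0.1526,0.1661
35,0.5792,-0.1774,-0.7253,-0.3100,0.0352,-0.3082,-0.1073,2.7414,0.4358,0.1540,0.9205,-23.1011,3.3129,-3.0111,0.1172
36,0.5797,-0.1785,-0.7249,-0.3109,0.0319,-0.2520,-0.1169,2.5498,0.4366,0.1540,0.9202,-22.7845,3.2482,-2.9311,0.1180
37,0.5802,-0.1789,-0.7246,-0.3123,0.0282,-0.2159,-0.1244,2.4546,0.4372,0.1540,0.9199,-22.5366,3.1971,-2.8717,0.1181
38,0.5806,-0.1789,-0.7246,-0.3138,0.0246,-0.1913,-0.1303,2.4066,0.4376,0.1540,0.9197,-22.3334,3.1550,-2.8250,0.1179
39,0.5810,-0.1787,-0.7246,-0.3155,0.0211,-0.1738,-0.1349,2.3820,0.4379,0.1540,0.9196,,,,
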